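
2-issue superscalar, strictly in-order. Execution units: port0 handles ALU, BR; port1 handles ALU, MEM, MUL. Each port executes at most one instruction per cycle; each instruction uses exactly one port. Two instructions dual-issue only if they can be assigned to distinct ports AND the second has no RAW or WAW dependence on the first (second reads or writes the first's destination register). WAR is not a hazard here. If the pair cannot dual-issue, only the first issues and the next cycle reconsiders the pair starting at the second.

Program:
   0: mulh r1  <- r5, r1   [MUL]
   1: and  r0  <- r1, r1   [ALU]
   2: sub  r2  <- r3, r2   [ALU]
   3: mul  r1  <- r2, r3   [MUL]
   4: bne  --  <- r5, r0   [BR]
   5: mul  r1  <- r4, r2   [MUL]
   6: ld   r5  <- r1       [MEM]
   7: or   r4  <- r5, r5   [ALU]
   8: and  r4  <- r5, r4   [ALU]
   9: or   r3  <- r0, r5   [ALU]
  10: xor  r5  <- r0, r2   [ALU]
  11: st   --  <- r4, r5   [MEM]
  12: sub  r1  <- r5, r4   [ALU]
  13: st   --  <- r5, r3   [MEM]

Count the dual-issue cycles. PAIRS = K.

PAIRS = 4

[0] i0  mulh  -- RAW r1
[1] i1,i2  and;sub  -- 2-wide
[2] i3,i4  mul;bne  -- 2-wide
[3] i5  mul  -- no-port MUL/MEM
[4] i6  ld  -- RAW r5
[5] i7  or  -- RAW+WAW r4
[6] i8,i9  and;or  -- 2-wide
[7] i10  xor  -- RAW r5
[8] i11,i12  st;sub  -- 2-wide
[9] i13  st  -- tail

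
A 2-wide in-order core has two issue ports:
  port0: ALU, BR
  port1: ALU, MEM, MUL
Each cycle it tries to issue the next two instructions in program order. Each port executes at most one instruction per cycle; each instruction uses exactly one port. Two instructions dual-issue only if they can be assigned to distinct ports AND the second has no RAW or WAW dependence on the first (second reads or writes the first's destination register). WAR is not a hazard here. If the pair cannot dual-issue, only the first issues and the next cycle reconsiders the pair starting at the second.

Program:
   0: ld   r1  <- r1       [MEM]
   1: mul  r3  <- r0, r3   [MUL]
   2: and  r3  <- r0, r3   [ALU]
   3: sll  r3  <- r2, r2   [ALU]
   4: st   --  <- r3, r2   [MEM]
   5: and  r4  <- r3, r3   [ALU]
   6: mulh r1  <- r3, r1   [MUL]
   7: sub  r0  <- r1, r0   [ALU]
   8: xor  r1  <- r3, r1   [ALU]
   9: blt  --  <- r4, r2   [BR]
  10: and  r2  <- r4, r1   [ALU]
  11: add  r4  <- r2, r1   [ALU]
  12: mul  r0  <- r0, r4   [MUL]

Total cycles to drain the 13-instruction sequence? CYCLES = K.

  cy0 -> i0 (ld) no-port MEM/MUL
  cy1 -> i1 (mul) RAW+WAW r3
  cy2 -> i2 (and) WAW r3
  cy3 -> i3 (sll) RAW r3
  cy4 -> i4+i5 (st and) pair
  cy5 -> i6 (mulh) RAW r1
  cy6 -> i7+i8 (sub xor) pair
  cy7 -> i9+i10 (blt and) pair
  cy8 -> i11 (add) RAW r4
  cy9 -> i12 (mul) tail

CYCLES = 10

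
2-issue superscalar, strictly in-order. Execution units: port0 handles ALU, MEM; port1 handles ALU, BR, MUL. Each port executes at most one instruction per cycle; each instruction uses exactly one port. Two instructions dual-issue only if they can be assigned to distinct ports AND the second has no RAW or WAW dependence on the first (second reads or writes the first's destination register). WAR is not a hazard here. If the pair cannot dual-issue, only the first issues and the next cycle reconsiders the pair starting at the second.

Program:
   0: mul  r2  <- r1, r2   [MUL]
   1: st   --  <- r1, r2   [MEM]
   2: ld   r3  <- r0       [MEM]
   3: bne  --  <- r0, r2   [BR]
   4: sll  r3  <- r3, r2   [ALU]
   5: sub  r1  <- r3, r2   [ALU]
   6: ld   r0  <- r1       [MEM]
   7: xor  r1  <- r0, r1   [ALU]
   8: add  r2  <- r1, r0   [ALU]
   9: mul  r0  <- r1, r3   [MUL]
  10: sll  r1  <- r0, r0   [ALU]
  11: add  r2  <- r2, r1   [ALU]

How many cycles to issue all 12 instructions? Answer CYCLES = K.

CYCLES = 10

[0] i0  mul.MUL  -- RAW r2
[1] i1  st.MEM  -- no-port MEM/MEM
[2] i2+i3  ld.MEM+bne.BR  -- dual
[3] i4  sll.ALU  -- RAW r3
[4] i5  sub.ALU  -- RAW r1
[5] i6  ld.MEM  -- RAW r0
[6] i7  xor.ALU  -- RAW r1
[7] i8+i9  add.ALU+mul.MUL  -- dual
[8] i10  sll.ALU  -- RAW r1
[9] i11  add.ALU  -- tail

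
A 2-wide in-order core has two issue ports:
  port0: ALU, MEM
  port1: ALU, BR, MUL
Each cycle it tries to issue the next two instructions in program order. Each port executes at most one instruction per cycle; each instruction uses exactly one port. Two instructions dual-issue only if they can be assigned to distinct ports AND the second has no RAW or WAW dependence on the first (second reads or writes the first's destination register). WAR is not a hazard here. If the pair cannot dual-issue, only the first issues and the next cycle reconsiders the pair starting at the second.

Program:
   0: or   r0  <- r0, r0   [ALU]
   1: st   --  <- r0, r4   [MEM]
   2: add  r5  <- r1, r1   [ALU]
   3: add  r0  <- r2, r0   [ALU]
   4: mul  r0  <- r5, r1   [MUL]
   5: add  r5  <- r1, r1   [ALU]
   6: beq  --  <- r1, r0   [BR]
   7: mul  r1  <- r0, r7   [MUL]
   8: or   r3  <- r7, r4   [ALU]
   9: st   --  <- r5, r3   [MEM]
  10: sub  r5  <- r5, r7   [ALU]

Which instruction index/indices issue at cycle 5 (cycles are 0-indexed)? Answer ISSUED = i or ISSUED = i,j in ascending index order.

ISSUED = 7,8

c0: i0 or.ALU  RAW r0
c1: i1,i2 st.MEM/add.ALU  dual
c2: i3 add.ALU  WAW r0
c3: i4,i5 mul.MUL/add.ALU  dual
c4: i6 beq.BR  no-port BR/MUL
c5: i7,i8 mul.MUL/or.ALU  dual
c6: i9,i10 st.MEM/sub.ALU  dual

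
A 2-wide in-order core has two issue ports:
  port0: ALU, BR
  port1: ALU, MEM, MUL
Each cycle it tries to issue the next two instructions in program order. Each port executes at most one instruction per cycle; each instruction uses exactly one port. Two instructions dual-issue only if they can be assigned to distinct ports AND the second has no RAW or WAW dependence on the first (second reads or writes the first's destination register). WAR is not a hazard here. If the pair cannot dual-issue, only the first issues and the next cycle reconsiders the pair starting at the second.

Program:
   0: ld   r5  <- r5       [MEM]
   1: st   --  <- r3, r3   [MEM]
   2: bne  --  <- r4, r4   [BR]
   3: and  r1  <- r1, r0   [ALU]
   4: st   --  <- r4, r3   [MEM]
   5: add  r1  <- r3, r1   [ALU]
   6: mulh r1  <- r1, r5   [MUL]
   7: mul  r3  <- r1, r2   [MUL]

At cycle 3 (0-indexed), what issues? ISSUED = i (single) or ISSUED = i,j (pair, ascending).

ISSUED = 5

t=0 i0:ld ; no-port MEM/MEM
t=1 i1/i2:st bne ; pair
t=2 i3/i4:and st ; pair
t=3 i5:add ; RAW+WAW r1
t=4 i6:mulh ; no-port MUL/MUL
t=5 i7:mul ; tail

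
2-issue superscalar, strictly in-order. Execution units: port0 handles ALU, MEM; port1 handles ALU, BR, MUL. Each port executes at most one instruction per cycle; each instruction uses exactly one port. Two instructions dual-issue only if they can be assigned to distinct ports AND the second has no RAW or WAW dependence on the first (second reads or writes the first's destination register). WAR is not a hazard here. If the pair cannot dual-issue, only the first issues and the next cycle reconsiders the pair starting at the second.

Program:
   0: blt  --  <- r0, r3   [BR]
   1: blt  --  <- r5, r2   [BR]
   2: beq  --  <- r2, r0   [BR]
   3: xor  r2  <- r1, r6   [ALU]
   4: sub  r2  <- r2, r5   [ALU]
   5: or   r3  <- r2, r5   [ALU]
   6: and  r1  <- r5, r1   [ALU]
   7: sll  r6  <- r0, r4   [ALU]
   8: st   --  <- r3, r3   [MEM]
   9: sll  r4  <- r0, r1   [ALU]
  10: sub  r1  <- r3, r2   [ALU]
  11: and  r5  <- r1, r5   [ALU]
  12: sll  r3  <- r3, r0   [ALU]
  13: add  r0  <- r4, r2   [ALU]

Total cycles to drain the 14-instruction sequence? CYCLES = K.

t=0 i0:blt.BR ; no-port BR/BR
t=1 i1:blt.BR ; no-port BR/BR
t=2 i2,i3:beq.BR xor.ALU ; dual
t=3 i4:sub.ALU ; RAW r2
t=4 i5,i6:or.ALU and.ALU ; dual
t=5 i7,i8:sll.ALU st.MEM ; dual
t=6 i9,i10:sll.ALU sub.ALU ; dual
t=7 i11,i12:and.ALU sll.ALU ; dual
t=8 i13:add.ALU ; tail

CYCLES = 9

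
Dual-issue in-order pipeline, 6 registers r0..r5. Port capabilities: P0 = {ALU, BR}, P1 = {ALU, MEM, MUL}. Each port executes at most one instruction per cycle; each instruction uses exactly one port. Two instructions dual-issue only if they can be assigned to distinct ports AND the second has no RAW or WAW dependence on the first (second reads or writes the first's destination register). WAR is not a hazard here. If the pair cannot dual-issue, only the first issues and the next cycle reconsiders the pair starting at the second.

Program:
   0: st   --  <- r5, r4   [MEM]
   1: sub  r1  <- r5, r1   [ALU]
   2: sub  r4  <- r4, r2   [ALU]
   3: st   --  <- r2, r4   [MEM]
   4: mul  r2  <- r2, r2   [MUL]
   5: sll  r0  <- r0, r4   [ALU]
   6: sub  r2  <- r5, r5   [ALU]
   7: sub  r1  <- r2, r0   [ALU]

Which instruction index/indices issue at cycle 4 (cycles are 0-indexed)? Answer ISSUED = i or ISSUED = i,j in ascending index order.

ISSUED = 6

0. st sub @i0,i1  | dual
1. sub @i2  | RAW r4
2. st @i3  | no-port MEM/MUL
3. mul sll @i4,i5  | dual
4. sub @i6  | RAW r2
5. sub @i7  | tail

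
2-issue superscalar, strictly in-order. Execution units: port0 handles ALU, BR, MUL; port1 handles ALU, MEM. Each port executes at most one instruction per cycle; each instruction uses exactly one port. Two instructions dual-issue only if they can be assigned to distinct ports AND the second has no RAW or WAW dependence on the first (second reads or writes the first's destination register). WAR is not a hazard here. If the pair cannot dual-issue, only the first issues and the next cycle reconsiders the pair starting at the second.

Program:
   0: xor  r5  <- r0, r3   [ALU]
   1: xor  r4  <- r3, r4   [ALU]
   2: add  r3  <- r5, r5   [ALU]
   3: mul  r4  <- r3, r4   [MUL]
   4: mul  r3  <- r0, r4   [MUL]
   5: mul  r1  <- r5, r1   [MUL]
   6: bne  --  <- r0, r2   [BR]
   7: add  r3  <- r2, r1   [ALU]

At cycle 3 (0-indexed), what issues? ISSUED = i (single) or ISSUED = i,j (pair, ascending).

ISSUED = 4

#0 head=0: xor.ALU xor.ALU i0,i1 dual
#1 head=2: add.ALU i2 RAW r3
#2 head=3: mul.MUL i3 no-port MUL/MUL
#3 head=4: mul.MUL i4 no-port MUL/MUL
#4 head=5: mul.MUL i5 no-port MUL/BR
#5 head=6: bne.BR add.ALU i6,i7 dual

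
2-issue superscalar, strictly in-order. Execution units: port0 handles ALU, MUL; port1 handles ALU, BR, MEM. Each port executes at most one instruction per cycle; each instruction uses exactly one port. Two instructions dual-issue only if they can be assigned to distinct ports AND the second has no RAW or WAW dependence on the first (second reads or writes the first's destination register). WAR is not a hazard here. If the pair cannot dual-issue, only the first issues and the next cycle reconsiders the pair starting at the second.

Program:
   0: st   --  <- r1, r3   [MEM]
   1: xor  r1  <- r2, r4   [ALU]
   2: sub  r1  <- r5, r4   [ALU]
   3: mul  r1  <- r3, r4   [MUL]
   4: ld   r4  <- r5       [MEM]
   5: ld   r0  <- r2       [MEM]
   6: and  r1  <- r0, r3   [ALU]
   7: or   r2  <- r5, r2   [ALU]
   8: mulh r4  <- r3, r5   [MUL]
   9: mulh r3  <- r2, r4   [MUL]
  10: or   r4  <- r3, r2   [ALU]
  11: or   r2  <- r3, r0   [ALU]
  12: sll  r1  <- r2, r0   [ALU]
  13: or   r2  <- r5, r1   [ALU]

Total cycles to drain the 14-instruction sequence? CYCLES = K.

CYCLES = 10

c0: i0+i1 st/xor  pair
c1: i2 sub  WAW r1
c2: i3+i4 mul/ld  pair
c3: i5 ld  RAW r0
c4: i6+i7 and/or  pair
c5: i8 mulh  no-port MUL/MUL
c6: i9 mulh  RAW r3
c7: i10+i11 or/or  pair
c8: i12 sll  RAW r1
c9: i13 or  tail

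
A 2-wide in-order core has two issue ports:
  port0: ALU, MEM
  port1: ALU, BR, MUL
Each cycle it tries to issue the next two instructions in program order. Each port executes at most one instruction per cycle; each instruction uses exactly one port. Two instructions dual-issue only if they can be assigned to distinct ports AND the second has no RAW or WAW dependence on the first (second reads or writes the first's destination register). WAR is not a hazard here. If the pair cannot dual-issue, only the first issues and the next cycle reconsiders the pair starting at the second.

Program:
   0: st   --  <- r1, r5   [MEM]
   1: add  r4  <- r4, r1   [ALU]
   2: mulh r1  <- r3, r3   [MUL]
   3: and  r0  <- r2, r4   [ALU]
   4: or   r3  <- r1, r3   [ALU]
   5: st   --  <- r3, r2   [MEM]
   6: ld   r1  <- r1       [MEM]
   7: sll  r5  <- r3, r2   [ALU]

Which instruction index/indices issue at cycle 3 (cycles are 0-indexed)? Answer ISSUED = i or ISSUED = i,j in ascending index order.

0. st/add @i0,i1  | pair
1. mulh/and @i2,i3  | pair
2. or @i4  | RAW r3
3. st @i5  | no-port MEM/MEM
4. ld/sll @i6,i7  | pair

ISSUED = 5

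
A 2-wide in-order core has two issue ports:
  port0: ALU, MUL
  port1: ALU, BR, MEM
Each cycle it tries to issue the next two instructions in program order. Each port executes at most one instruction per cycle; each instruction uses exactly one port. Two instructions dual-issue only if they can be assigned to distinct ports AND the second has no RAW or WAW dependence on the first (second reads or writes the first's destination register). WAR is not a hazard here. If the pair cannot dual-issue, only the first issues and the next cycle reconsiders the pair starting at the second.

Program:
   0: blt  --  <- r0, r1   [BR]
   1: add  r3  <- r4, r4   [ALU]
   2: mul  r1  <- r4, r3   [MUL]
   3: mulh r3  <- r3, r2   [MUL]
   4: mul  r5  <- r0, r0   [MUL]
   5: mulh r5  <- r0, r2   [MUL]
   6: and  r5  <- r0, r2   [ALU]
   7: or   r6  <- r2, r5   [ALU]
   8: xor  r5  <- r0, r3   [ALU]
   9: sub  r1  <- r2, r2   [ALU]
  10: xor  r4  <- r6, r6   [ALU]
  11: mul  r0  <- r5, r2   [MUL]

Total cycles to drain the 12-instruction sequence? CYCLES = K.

c0: i0/i1 blt.BR/add.ALU  2-wide
c1: i2 mul.MUL  no-port MUL/MUL
c2: i3 mulh.MUL  no-port MUL/MUL
c3: i4 mul.MUL  no-port MUL/MUL
c4: i5 mulh.MUL  WAW r5
c5: i6 and.ALU  RAW r5
c6: i7/i8 or.ALU/xor.ALU  2-wide
c7: i9/i10 sub.ALU/xor.ALU  2-wide
c8: i11 mul.MUL  tail

CYCLES = 9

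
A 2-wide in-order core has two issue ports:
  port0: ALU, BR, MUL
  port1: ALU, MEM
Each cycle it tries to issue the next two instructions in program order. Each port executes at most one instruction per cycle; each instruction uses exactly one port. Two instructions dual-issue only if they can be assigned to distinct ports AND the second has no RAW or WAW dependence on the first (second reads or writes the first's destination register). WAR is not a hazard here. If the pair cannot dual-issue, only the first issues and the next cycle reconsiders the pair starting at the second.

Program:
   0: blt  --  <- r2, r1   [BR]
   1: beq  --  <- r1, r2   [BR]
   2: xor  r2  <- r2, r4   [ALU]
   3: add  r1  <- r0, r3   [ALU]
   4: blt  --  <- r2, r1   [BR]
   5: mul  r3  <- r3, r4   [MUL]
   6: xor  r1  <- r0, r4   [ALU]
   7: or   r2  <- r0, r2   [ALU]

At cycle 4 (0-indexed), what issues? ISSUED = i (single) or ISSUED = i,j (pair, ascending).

  cy0 -> i0 (blt) no-port BR/BR
  cy1 -> i1/i2 (beq/xor) 2-wide
  cy2 -> i3 (add) RAW r1
  cy3 -> i4 (blt) no-port BR/MUL
  cy4 -> i5/i6 (mul/xor) 2-wide
  cy5 -> i7 (or) tail

ISSUED = 5,6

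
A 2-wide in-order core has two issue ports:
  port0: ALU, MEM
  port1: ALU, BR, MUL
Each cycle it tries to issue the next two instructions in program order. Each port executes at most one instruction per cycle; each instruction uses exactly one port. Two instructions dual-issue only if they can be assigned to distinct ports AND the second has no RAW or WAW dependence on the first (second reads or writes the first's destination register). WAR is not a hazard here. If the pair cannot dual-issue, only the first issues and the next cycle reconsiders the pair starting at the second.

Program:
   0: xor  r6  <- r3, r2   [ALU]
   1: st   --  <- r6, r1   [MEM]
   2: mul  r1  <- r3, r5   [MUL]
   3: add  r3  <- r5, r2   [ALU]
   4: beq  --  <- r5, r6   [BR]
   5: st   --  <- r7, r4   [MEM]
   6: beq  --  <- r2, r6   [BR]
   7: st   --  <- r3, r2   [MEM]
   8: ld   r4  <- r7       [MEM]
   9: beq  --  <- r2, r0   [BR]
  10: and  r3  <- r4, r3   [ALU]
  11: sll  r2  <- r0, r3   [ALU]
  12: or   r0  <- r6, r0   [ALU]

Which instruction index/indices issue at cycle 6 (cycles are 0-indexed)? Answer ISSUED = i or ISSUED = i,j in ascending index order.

ISSUED = 10

  cy0 -> i0 (xor) RAW r6
  cy1 -> i1,i2 (st mul) pair
  cy2 -> i3,i4 (add beq) pair
  cy3 -> i5,i6 (st beq) pair
  cy4 -> i7 (st) no-port MEM/MEM
  cy5 -> i8,i9 (ld beq) pair
  cy6 -> i10 (and) RAW r3
  cy7 -> i11,i12 (sll or) pair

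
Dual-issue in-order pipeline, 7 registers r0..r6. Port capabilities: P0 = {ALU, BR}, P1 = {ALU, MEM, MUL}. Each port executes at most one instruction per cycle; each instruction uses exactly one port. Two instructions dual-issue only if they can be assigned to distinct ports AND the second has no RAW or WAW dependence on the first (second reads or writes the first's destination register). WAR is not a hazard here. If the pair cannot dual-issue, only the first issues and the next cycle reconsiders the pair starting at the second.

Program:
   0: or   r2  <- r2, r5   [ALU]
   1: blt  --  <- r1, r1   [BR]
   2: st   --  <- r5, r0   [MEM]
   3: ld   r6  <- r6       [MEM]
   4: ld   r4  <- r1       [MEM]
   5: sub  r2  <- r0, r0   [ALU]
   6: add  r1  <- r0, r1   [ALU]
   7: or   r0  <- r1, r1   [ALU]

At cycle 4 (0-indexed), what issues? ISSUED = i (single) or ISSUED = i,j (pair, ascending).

ISSUED = 6

[0] i0&i1  or/blt  -- dual
[1] i2  st  -- no-port MEM/MEM
[2] i3  ld  -- no-port MEM/MEM
[3] i4&i5  ld/sub  -- dual
[4] i6  add  -- RAW r1
[5] i7  or  -- tail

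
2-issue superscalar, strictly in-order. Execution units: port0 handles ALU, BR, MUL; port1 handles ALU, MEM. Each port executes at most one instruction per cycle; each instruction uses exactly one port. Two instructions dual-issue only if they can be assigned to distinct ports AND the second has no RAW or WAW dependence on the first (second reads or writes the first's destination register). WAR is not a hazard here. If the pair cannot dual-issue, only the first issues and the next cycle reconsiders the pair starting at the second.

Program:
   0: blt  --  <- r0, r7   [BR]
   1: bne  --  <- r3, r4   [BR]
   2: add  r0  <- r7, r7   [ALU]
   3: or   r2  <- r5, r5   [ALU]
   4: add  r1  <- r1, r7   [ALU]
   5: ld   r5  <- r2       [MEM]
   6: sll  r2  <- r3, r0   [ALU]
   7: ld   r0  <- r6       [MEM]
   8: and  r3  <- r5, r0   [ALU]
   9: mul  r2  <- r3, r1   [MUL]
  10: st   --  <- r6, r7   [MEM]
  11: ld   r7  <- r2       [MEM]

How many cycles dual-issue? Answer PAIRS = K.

PAIRS = 4

0. blt.BR @i0  | no-port BR/BR
1. bne.BR/add.ALU @i1+i2  | 2-wide
2. or.ALU/add.ALU @i3+i4  | 2-wide
3. ld.MEM/sll.ALU @i5+i6  | 2-wide
4. ld.MEM @i7  | RAW r0
5. and.ALU @i8  | RAW r3
6. mul.MUL/st.MEM @i9+i10  | 2-wide
7. ld.MEM @i11  | tail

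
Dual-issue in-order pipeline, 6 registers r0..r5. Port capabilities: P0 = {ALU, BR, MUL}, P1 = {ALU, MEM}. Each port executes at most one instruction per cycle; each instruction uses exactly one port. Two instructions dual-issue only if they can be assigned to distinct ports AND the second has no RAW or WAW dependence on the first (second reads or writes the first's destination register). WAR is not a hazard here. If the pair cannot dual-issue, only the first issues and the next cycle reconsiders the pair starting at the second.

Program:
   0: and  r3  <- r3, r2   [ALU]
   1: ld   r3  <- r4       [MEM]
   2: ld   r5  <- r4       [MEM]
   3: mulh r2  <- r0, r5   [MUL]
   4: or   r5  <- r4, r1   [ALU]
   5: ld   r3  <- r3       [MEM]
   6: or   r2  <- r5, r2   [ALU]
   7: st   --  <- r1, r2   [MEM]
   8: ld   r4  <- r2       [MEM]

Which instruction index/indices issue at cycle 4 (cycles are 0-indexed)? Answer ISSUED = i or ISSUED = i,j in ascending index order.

ISSUED = 5,6

t=0 i0:and ; WAW r3
t=1 i1:ld ; no-port MEM/MEM
t=2 i2:ld ; RAW r5
t=3 i3+i4:mulh or ; 2-wide
t=4 i5+i6:ld or ; 2-wide
t=5 i7:st ; no-port MEM/MEM
t=6 i8:ld ; tail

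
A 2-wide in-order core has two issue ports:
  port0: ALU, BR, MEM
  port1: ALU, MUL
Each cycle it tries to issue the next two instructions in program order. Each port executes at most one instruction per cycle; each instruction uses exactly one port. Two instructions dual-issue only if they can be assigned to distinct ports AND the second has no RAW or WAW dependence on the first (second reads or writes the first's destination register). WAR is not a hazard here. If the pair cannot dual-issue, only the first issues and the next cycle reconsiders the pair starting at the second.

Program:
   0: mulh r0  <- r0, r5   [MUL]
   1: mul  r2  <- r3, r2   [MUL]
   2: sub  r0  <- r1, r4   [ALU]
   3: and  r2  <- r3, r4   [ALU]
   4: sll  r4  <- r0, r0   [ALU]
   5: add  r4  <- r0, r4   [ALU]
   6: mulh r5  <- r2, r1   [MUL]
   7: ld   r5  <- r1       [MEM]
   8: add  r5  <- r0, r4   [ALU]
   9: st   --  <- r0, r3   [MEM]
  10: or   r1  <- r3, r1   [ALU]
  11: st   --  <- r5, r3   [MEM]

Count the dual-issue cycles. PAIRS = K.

[0] i0  mulh  -- no-port MUL/MUL
[1] i1&i2  mul+sub  -- 2-wide
[2] i3&i4  and+sll  -- 2-wide
[3] i5&i6  add+mulh  -- 2-wide
[4] i7  ld  -- WAW r5
[5] i8&i9  add+st  -- 2-wide
[6] i10&i11  or+st  -- 2-wide

PAIRS = 5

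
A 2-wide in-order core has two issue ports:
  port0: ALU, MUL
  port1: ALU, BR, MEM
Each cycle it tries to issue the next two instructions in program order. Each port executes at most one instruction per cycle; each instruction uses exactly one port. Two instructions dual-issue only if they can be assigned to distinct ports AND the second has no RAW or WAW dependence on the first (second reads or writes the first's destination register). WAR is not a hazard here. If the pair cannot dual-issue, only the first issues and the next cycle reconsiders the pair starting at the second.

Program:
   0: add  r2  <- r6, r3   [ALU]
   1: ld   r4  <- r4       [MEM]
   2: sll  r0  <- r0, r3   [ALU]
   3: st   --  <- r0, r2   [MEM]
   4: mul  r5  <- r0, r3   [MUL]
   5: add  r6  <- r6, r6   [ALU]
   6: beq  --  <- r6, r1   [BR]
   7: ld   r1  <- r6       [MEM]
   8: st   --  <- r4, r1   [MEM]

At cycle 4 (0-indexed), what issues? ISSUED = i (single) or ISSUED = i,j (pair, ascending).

#0 head=0: add.ALU+ld.MEM i0+i1 pair
#1 head=2: sll.ALU i2 RAW r0
#2 head=3: st.MEM+mul.MUL i3+i4 pair
#3 head=5: add.ALU i5 RAW r6
#4 head=6: beq.BR i6 no-port BR/MEM
#5 head=7: ld.MEM i7 no-port MEM/MEM
#6 head=8: st.MEM i8 tail

ISSUED = 6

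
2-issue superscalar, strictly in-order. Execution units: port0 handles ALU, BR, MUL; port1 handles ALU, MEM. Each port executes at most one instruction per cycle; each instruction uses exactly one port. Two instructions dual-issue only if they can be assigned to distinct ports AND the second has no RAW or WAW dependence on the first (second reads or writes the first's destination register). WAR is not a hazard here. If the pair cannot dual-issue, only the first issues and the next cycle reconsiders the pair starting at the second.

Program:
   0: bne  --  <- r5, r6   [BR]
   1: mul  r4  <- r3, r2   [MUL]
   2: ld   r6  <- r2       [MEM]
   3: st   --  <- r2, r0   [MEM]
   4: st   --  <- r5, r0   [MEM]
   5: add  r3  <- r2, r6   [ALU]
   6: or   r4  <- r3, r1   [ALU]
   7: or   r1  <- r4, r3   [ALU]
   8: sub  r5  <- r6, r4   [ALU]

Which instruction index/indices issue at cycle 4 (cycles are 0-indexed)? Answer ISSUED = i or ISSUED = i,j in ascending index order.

[0] i0  bne.BR  -- no-port BR/MUL
[1] i1/i2  mul.MUL/ld.MEM  -- 2-wide
[2] i3  st.MEM  -- no-port MEM/MEM
[3] i4/i5  st.MEM/add.ALU  -- 2-wide
[4] i6  or.ALU  -- RAW r4
[5] i7/i8  or.ALU/sub.ALU  -- 2-wide

ISSUED = 6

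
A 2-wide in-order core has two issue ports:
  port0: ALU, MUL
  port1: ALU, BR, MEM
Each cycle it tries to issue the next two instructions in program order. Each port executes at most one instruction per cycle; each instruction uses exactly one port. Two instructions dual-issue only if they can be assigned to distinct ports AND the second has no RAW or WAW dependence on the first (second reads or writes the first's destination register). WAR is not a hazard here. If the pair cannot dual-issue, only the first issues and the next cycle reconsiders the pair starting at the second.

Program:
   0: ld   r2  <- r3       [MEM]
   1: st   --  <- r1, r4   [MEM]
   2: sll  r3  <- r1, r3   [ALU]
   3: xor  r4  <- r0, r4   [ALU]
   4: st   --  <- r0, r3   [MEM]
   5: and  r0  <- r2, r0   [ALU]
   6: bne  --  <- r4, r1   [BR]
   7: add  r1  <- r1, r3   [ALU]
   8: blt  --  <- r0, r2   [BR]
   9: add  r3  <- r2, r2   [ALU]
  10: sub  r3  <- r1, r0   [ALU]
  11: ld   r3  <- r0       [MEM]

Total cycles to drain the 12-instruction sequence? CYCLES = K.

  cy0 -> i0 (ld.MEM) no-port MEM/MEM
  cy1 -> i1,i2 (st.MEM+sll.ALU) dual
  cy2 -> i3,i4 (xor.ALU+st.MEM) dual
  cy3 -> i5,i6 (and.ALU+bne.BR) dual
  cy4 -> i7,i8 (add.ALU+blt.BR) dual
  cy5 -> i9 (add.ALU) WAW r3
  cy6 -> i10 (sub.ALU) WAW r3
  cy7 -> i11 (ld.MEM) tail

CYCLES = 8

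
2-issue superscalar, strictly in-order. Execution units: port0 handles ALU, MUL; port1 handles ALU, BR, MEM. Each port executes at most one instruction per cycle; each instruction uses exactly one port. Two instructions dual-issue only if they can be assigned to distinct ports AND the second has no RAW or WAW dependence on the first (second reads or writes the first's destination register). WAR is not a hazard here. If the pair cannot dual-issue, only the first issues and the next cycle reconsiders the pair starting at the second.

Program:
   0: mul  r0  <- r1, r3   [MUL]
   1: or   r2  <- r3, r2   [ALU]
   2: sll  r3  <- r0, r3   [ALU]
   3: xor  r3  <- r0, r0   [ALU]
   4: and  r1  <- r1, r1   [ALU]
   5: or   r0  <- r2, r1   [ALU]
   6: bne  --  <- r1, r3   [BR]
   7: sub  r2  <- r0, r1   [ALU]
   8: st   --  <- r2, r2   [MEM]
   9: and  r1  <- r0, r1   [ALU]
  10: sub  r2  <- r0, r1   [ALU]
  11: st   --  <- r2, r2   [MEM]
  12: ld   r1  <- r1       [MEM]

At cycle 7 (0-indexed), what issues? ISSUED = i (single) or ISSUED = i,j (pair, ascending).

#0 head=0: mul/or i0+i1 2-wide
#1 head=2: sll i2 WAW r3
#2 head=3: xor/and i3+i4 2-wide
#3 head=5: or/bne i5+i6 2-wide
#4 head=7: sub i7 RAW r2
#5 head=8: st/and i8+i9 2-wide
#6 head=10: sub i10 RAW r2
#7 head=11: st i11 no-port MEM/MEM
#8 head=12: ld i12 tail

ISSUED = 11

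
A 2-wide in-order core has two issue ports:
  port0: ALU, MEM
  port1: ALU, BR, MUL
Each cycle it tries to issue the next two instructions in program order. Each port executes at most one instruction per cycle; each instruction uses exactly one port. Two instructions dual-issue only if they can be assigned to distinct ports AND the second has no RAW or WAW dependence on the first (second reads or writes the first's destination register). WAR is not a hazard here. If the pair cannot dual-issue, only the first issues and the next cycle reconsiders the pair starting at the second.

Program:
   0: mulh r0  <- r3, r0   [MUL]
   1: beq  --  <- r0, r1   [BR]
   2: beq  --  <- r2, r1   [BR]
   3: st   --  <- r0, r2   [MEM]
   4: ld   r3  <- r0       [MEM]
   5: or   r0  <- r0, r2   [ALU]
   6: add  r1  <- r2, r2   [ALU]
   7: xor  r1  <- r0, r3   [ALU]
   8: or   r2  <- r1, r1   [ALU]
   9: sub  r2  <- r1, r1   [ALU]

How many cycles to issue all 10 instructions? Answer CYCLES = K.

c0: i0 mulh  no-port MUL/BR
c1: i1 beq  no-port BR/BR
c2: i2&i3 beq;st  dual
c3: i4&i5 ld;or  dual
c4: i6 add  WAW r1
c5: i7 xor  RAW r1
c6: i8 or  WAW r2
c7: i9 sub  tail

CYCLES = 8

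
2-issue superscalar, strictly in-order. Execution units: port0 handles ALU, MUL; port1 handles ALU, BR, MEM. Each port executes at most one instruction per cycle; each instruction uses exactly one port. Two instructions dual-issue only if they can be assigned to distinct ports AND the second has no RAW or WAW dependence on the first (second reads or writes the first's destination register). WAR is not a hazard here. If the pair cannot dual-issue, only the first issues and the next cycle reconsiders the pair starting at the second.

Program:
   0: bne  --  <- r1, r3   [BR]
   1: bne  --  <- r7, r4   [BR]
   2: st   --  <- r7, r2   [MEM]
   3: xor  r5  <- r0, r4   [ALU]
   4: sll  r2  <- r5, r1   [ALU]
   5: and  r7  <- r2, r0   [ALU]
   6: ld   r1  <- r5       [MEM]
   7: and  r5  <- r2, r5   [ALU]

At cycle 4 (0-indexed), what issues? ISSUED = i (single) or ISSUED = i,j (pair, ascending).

t=0 i0:bne ; no-port BR/BR
t=1 i1:bne ; no-port BR/MEM
t=2 i2,i3:st+xor ; dual
t=3 i4:sll ; RAW r2
t=4 i5,i6:and+ld ; dual
t=5 i7:and ; tail

ISSUED = 5,6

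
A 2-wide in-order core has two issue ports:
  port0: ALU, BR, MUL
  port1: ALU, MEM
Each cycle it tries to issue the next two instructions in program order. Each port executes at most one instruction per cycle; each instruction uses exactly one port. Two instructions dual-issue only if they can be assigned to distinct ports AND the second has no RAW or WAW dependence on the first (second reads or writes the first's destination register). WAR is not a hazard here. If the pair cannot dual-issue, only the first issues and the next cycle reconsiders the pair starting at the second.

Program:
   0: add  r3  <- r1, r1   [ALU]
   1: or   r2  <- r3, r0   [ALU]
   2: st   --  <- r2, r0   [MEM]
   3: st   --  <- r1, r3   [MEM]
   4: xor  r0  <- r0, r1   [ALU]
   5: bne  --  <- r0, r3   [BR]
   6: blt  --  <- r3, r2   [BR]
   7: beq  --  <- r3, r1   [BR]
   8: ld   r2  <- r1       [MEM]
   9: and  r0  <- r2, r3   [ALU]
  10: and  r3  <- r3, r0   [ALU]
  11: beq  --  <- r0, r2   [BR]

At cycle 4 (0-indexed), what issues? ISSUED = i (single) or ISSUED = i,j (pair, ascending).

ISSUED = 5

  cy0 -> i0 (add.ALU) RAW r3
  cy1 -> i1 (or.ALU) RAW r2
  cy2 -> i2 (st.MEM) no-port MEM/MEM
  cy3 -> i3/i4 (st.MEM;xor.ALU) pair
  cy4 -> i5 (bne.BR) no-port BR/BR
  cy5 -> i6 (blt.BR) no-port BR/BR
  cy6 -> i7/i8 (beq.BR;ld.MEM) pair
  cy7 -> i9 (and.ALU) RAW r0
  cy8 -> i10/i11 (and.ALU;beq.BR) pair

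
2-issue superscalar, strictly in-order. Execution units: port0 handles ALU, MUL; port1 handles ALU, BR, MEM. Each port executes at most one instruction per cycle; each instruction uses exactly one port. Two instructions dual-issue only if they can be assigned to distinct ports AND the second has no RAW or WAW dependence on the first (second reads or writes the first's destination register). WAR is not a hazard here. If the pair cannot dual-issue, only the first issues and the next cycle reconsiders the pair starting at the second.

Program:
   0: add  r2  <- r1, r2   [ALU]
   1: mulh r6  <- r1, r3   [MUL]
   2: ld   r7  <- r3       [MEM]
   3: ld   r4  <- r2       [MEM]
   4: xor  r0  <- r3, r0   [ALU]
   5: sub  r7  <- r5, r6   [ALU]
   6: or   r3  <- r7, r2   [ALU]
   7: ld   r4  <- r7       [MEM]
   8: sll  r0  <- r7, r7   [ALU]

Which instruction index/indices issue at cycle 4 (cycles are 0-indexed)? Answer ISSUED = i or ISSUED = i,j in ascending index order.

ISSUED = 6,7

c0: i0,i1 add.ALU;mulh.MUL  2-wide
c1: i2 ld.MEM  no-port MEM/MEM
c2: i3,i4 ld.MEM;xor.ALU  2-wide
c3: i5 sub.ALU  RAW r7
c4: i6,i7 or.ALU;ld.MEM  2-wide
c5: i8 sll.ALU  tail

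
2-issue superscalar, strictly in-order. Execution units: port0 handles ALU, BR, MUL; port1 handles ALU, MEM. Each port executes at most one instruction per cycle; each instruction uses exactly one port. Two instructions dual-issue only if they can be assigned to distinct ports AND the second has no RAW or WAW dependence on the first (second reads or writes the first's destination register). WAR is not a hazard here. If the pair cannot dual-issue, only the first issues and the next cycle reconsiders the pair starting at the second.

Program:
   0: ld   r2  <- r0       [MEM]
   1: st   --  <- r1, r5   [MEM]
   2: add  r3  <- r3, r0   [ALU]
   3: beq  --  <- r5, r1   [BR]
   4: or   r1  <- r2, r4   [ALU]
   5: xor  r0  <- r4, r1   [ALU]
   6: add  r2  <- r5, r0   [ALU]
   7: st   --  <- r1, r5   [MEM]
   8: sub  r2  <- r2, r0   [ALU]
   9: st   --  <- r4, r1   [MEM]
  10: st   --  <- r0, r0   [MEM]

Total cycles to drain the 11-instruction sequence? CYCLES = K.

0. ld.MEM @i0  | no-port MEM/MEM
1. st.MEM/add.ALU @i1,i2  | dual
2. beq.BR/or.ALU @i3,i4  | dual
3. xor.ALU @i5  | RAW r0
4. add.ALU/st.MEM @i6,i7  | dual
5. sub.ALU/st.MEM @i8,i9  | dual
6. st.MEM @i10  | tail

CYCLES = 7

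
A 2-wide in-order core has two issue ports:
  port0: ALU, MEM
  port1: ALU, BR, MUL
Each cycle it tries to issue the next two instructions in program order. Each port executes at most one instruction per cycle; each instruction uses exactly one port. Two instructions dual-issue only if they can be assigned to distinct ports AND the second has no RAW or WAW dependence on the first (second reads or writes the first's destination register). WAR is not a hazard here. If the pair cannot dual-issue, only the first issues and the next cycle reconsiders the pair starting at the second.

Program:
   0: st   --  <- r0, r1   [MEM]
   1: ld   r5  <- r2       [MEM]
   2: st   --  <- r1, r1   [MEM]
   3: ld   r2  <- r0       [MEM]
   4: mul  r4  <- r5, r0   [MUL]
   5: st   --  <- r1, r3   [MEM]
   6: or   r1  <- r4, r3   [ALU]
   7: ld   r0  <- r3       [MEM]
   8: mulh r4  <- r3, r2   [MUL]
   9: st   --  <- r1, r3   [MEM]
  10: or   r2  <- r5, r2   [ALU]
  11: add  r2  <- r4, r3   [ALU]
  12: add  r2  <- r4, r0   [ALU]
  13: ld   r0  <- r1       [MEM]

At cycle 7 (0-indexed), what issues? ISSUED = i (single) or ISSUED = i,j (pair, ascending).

ISSUED = 11

[0] i0  st  -- no-port MEM/MEM
[1] i1  ld  -- no-port MEM/MEM
[2] i2  st  -- no-port MEM/MEM
[3] i3+i4  ld mul  -- pair
[4] i5+i6  st or  -- pair
[5] i7+i8  ld mulh  -- pair
[6] i9+i10  st or  -- pair
[7] i11  add  -- WAW r2
[8] i12+i13  add ld  -- pair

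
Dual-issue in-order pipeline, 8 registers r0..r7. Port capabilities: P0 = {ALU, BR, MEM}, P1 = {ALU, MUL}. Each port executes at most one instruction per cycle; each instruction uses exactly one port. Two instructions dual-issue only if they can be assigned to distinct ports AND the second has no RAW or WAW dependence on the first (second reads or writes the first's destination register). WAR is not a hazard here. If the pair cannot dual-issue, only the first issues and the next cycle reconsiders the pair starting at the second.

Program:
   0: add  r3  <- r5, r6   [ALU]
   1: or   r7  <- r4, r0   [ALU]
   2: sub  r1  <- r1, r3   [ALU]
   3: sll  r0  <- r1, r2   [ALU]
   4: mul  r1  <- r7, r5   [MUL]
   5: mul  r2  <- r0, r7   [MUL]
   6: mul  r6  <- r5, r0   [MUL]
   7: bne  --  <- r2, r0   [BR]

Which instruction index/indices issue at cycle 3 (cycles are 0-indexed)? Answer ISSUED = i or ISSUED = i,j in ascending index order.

0. add+or @i0/i1  | dual
1. sub @i2  | RAW r1
2. sll+mul @i3/i4  | dual
3. mul @i5  | no-port MUL/MUL
4. mul+bne @i6/i7  | dual

ISSUED = 5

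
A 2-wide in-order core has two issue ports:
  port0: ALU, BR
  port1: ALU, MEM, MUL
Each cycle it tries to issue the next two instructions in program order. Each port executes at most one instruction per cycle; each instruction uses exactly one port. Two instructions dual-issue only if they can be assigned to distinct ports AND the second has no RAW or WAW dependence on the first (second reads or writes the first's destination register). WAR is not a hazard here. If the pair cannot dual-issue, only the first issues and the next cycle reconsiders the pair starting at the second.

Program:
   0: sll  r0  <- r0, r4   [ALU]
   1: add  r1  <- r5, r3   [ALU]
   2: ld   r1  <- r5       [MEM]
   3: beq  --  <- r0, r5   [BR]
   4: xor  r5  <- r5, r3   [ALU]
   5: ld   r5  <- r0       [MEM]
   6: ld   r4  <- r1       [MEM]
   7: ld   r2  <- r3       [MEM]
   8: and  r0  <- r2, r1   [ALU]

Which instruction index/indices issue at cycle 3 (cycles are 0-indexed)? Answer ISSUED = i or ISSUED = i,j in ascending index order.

t=0 i0,i1:sll.ALU;add.ALU ; dual
t=1 i2,i3:ld.MEM;beq.BR ; dual
t=2 i4:xor.ALU ; WAW r5
t=3 i5:ld.MEM ; no-port MEM/MEM
t=4 i6:ld.MEM ; no-port MEM/MEM
t=5 i7:ld.MEM ; RAW r2
t=6 i8:and.ALU ; tail

ISSUED = 5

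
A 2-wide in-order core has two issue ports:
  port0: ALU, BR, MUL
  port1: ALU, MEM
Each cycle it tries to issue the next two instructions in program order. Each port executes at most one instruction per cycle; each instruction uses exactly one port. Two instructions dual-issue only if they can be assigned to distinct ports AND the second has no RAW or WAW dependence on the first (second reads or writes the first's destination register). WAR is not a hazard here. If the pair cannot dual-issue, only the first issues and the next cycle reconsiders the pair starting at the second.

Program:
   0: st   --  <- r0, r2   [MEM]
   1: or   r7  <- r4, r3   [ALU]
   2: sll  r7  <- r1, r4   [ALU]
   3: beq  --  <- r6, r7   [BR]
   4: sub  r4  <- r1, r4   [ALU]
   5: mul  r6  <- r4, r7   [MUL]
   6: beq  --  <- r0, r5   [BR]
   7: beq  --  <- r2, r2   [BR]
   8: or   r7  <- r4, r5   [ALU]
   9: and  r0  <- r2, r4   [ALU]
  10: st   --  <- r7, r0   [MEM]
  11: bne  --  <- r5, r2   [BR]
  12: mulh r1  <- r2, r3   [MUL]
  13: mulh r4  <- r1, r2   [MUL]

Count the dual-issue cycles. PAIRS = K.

  cy0 -> i0+i1 (st.MEM or.ALU) 2-wide
  cy1 -> i2 (sll.ALU) RAW r7
  cy2 -> i3+i4 (beq.BR sub.ALU) 2-wide
  cy3 -> i5 (mul.MUL) no-port MUL/BR
  cy4 -> i6 (beq.BR) no-port BR/BR
  cy5 -> i7+i8 (beq.BR or.ALU) 2-wide
  cy6 -> i9 (and.ALU) RAW r0
  cy7 -> i10+i11 (st.MEM bne.BR) 2-wide
  cy8 -> i12 (mulh.MUL) no-port MUL/MUL
  cy9 -> i13 (mulh.MUL) tail

PAIRS = 4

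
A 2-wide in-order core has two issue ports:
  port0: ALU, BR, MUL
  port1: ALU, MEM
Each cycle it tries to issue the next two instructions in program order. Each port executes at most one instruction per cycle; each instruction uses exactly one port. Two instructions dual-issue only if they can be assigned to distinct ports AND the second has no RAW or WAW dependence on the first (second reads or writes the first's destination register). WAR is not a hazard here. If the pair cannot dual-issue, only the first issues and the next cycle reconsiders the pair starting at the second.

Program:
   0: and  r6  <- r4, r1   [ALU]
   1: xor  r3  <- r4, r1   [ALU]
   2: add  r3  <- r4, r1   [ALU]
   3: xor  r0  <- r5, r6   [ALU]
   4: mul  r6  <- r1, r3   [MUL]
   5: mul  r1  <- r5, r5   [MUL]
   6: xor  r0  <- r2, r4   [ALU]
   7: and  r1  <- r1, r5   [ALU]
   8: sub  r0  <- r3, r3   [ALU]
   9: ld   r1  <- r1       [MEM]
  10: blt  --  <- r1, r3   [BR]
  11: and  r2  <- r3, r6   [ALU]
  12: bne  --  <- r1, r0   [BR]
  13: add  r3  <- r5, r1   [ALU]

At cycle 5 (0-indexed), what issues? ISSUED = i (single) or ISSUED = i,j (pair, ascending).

c0: i0+i1 and+xor  2-wide
c1: i2+i3 add+xor  2-wide
c2: i4 mul  no-port MUL/MUL
c3: i5+i6 mul+xor  2-wide
c4: i7+i8 and+sub  2-wide
c5: i9 ld  RAW r1
c6: i10+i11 blt+and  2-wide
c7: i12+i13 bne+add  2-wide

ISSUED = 9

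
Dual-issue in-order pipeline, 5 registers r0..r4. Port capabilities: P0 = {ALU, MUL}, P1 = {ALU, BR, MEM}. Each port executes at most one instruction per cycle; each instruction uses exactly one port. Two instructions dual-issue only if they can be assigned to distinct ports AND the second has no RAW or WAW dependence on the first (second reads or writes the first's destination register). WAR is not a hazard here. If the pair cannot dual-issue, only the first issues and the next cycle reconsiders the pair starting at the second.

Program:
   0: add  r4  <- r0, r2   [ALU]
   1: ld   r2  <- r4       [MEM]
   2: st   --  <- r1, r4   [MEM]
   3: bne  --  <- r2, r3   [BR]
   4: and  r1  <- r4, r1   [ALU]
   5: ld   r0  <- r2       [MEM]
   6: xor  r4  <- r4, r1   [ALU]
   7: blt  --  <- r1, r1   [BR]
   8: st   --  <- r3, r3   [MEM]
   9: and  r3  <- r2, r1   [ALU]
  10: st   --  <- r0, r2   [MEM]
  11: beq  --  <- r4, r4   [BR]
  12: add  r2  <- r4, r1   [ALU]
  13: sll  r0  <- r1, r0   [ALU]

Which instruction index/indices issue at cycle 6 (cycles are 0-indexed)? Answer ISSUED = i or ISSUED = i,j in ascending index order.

ISSUED = 8,9

#0 head=0: add i0 RAW r4
#1 head=1: ld i1 no-port MEM/MEM
#2 head=2: st i2 no-port MEM/BR
#3 head=3: bne+and i3&i4 pair
#4 head=5: ld+xor i5&i6 pair
#5 head=7: blt i7 no-port BR/MEM
#6 head=8: st+and i8&i9 pair
#7 head=10: st i10 no-port MEM/BR
#8 head=11: beq+add i11&i12 pair
#9 head=13: sll i13 tail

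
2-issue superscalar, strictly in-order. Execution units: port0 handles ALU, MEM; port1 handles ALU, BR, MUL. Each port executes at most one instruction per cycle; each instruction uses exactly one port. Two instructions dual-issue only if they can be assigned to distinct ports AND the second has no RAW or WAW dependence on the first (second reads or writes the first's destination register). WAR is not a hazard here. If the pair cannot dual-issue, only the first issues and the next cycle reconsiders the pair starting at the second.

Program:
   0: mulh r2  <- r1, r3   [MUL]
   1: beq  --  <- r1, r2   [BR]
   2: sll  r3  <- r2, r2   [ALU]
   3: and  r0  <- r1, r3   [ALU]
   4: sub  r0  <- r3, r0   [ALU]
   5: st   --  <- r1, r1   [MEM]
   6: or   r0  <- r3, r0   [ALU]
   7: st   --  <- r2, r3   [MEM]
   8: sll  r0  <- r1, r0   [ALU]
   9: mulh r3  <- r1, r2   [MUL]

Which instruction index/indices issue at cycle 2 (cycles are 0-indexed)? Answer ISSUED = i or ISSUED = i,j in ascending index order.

ISSUED = 3

#0 head=0: mulh i0 no-port MUL/BR
#1 head=1: beq+sll i1,i2 dual
#2 head=3: and i3 RAW+WAW r0
#3 head=4: sub+st i4,i5 dual
#4 head=6: or+st i6,i7 dual
#5 head=8: sll+mulh i8,i9 dual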